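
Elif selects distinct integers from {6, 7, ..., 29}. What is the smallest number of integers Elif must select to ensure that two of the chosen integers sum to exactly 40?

16

Group the elements by complementary pair {x, 40−x}: {11,29}, {12,28}, {13,27}, …, giving 9 two-element pairs, the single value 20 (it cannot pair with itself since the integers are distinct), and 5 integers whose partner 40−x falls outside [6,29].
By the pigeonhole principle, treating each of those 15 groups as a pigeonhole, one can pick one integer per group — 15 integers — with no two summing to 40.
The 16th integer lands in an occupied pair, forcing a sum of 40.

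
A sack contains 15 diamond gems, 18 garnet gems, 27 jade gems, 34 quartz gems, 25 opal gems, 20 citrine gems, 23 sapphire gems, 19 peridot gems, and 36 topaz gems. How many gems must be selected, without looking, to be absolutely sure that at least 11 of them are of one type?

91

Pigeonhole: the 9 types are the holes; the gems drawn are the pigeons.
To avoid 11 of any one type, the worst case takes at most 10 of each type.
That gives 10 + 10 + 10 + 10 + 10 + 10 + 10 + 10 + 10 = 90 gems with no type reaching 11.
The next gem forces some type to 11, so 90 + 1 = 91.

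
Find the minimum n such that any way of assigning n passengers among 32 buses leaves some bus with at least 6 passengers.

161

With 160 passengers one could put exactly 5 in each of the 32 buses, and no bus would reach 6.
One more passenger must land in a bus that already has 5, giving it 6.
So 32 × 5 + 1 = 161 passengers are required.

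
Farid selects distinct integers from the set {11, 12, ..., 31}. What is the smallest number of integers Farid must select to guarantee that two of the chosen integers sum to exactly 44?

13

Two chosen integers sum to 44 exactly when both halves of some pair {x, 44−x} with 13 ≤ x ≤ 44−x ≤ 31 are chosen — 9 such pairs.
The remaining 3 elements (those with no distinct partner in range) can never complete a 44-sum, so the worst case takes all of them and one from each pair: 3 + 9 = 12.
The 13th integer has to be the second member of some pair, so 12 + 1 = 13.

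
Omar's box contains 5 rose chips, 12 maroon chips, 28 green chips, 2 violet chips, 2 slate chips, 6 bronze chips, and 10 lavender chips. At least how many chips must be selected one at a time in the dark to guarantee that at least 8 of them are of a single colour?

By the pigeonhole principle, the 7 colours are the holes; the chips drawn are the pigeons.
To avoid 8 of any one colour, the worst case takes at most 7 of each colour, or every chip of a colour that has fewer than 7.
That gives 5 + 7 + 7 + 2 + 2 + 6 + 7 = 36 chips with no colour reaching 8.
The next chip forces some colour to 8, so 36 + 1 = 37.

37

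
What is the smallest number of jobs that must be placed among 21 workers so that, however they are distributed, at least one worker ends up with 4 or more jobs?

64

With 63 jobs one could put exactly 3 in each of the 21 workers, and no worker would reach 4.
By the pigeonhole principle, one more job must land in a worker that already has 3, giving it 4.
So 21 × 3 + 1 = 64 jobs are required.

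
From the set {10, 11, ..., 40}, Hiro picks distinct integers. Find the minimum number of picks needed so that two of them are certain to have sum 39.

A set avoiding the sum 39 can contain at most one of each pair {x, 39−x}, plus the 11 elements whose complement lies outside the range.
The integers 20, …, 40 (21 of them) are such a set: any two sum to at least 20+21 = 41 > 39.
By pigeonhole, any 22nd integer completes one of the 10 pairs, so 22 choices force a sum of 39.

22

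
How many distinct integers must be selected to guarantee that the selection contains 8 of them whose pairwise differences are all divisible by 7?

Integers whose pairwise differences are multiples of 7 are exactly those sharing a remainder mod 7. Pigeonhole: the 7 residue classes mod 7 are the pigeonholes.
With 49 integers one could put 7 in each residue class and have no class reach 8.
The 50th integer pushes some class to 8, so 7·7 + 1 = 50.

50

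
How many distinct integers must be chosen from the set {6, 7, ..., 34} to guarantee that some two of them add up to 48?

20

Two chosen integers sum to 48 exactly when both halves of some pair {x, 48−x} with 14 ≤ x ≤ 48−x ≤ 34 are chosen — 10 such pairs.
The remaining 9 elements (those with no distinct partner in range) can never complete a 48-sum, so the worst case takes all of them and one from each pair: 9 + 10 = 19.
The 20th integer has to be the second member of some pair, so 19 + 1 = 20.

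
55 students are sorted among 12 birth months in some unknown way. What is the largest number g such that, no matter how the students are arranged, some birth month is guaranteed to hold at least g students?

By the pigeonhole principle, the 12 birth months are the holes and the 55 students are the pigeons.
If every birth month held at most 4 students, the total would be at most 12 × 4 = 48, which is less than 55.
So some birth month holds at least ⌈55/12⌉ = 5 students.

5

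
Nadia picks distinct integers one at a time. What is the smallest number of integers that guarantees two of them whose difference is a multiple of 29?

Integers whose pairwise differences are multiples of 29 are exactly those sharing a remainder mod 29. Pigeonhole: the 29 residue classes mod 29 are the pigeonholes.
With 29 integers one could put 1 in each residue class and have no class reach 2.
The 30th integer pushes some class to 2, so 29·1 + 1 = 30.

30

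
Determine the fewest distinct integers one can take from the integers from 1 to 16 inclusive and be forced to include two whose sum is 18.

10

Group the elements by complementary pair {x, 18−x}: {2,16}, {3,15}, {4,14}, …, giving 7 two-element pairs, the single value 9 (it cannot pair with itself since the integers are distinct), and 1 integer whose partner 18−x falls outside [1,16].
Treating each of those 9 groups as a pigeonhole, one can pick one integer per group — 9 integers — with no two summing to 18.
The 10th integer lands in an occupied pair, forcing a sum of 18.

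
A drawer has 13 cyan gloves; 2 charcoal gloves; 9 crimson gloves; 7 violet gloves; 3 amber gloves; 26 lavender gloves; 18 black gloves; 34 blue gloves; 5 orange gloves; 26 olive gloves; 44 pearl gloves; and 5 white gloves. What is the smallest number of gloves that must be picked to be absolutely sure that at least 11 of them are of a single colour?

92

An adversary could hand out at most 10 gloves per colour (6 colours run out sooner): 10 + 2 + 9 + 7 + 3 + 10 + 10 + 10 + 5 + 10 + 10 + 5 = 91 gloves and still no colour has 11.
One more glove lands in a colour already at 10, so 92 draws are enough and 91 are not.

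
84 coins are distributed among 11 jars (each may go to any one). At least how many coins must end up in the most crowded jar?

By pigeonhole, the 11 jars are the holes and the 84 coins are the pigeons.
If every jar held at most 7 coins, the total would be at most 11 × 7 = 77, which is less than 84.
So some jar holds at least ⌈84/11⌉ = 8 coins.

8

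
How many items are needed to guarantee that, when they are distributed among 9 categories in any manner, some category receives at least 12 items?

100

With 99 items one could put exactly 11 in each of the 9 categories, and no category would reach 12.
By pigeonhole, one more item must land in a category that already has 11, giving it 12.
So 9 × 11 + 1 = 100 items are required.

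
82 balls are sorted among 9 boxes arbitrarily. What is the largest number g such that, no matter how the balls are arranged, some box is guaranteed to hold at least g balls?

The 9 boxes are the holes and the 82 balls are the pigeons.
If every box held at most 9 balls, the total would be at most 9 × 9 = 81, which is less than 82.
So some box holds at least ⌈82/9⌉ = 10 balls.

10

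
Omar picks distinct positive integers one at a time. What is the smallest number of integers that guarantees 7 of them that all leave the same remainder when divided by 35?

By the pigeonhole principle, the 35 residue classes mod 35 are the pigeonholes.
With 210 integers one could put 6 in each residue class and have no class reach 7.
The 211th integer pushes some class to 7, so 35·6 + 1 = 211.

211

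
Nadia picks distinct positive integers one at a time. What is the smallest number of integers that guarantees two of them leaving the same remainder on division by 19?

By the pigeonhole principle, the 19 residue classes mod 19 are the pigeonholes.
With 19 integers one could put 1 in each residue class and have no class reach 2.
The 20th integer pushes some class to 2, so 19·1 + 1 = 20.

20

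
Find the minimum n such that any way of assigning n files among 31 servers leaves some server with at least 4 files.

94

With 93 files one could put exactly 3 in each of the 31 servers, and no server would reach 4.
One more file must land in a server that already has 3, giving it 4.
So 31 × 3 + 1 = 94 files are required.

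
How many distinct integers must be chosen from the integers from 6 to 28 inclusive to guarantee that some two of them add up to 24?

Two chosen integers sum to 24 exactly when both halves of some pair {x, 24−x} with 6 ≤ x ≤ 24−x ≤ 18 are chosen — 6 such pairs.
The remaining 11 elements (those with no distinct partner in range) can never complete a 24-sum, so the worst case takes all of them and one from each pair: 11 + 6 = 17.
By the pigeonhole principle, the 18th integer has to be the second member of some pair, so 17 + 1 = 18.

18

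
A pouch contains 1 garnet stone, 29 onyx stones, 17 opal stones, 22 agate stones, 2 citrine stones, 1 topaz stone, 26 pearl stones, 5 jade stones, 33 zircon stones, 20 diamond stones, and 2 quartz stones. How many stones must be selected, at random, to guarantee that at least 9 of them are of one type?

The 11 types are the holes; the stones drawn are the pigeons.
To avoid 9 of any one type, the worst case takes at most 8 of each type, or every stone of a type that has fewer than 8.
That gives 1 + 8 + 8 + 8 + 2 + 1 + 8 + 5 + 8 + 8 + 2 = 59 stones with no type reaching 9.
The next stone forces some type to 9, so 59 + 1 = 60.

60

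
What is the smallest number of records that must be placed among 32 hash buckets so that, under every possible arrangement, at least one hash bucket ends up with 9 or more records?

With 256 records one could put exactly 8 in each of the 32 hash buckets, and no hash bucket would reach 9.
One more record must land in a hash bucket that already has 8, giving it 9.
So 32 × 8 + 1 = 257 records are required.

257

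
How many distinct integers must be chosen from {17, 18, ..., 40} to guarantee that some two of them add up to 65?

Two chosen integers sum to 65 exactly when both halves of some pair {x, 65−x} with 25 ≤ x ≤ 65−x ≤ 40 are chosen — 8 such pairs.
The remaining 8 elements (those with no distinct partner in range) can never complete a 65-sum, so the worst case takes all of them and one from each pair: 8 + 8 = 16.
By the pigeonhole principle, the 17th integer has to be the second member of some pair, so 16 + 1 = 17.

17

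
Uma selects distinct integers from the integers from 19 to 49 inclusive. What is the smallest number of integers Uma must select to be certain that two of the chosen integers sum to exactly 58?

22

Two chosen integers sum to 58 exactly when both halves of some pair {x, 58−x} with 19 ≤ x ≤ 58−x ≤ 39 are chosen — 10 such pairs.
The remaining 11 elements (those with no distinct partner in range) can never complete a 58-sum, so the worst case takes all of them and one from each pair: 11 + 10 = 21.
By pigeonhole, the 22nd integer has to be the second member of some pair, so 21 + 1 = 22.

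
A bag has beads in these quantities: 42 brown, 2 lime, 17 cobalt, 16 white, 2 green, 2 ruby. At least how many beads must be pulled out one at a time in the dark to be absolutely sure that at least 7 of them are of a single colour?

Put each drawn bead into a box by colour. The largest draw with every box below 7 takes min(count, 6) from each colour; colours with fewer than 6 contribute all they have.
Σ min(cᵢ, 6) = 6 + 2 + 6 + 6 + 2 + 2 = 24.
Draw number 24 + 1 = 25 must push one box to 7.

25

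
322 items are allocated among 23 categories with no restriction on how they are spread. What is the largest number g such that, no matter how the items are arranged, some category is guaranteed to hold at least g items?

14

By the pigeonhole principle, the 23 categories are the holes and the 322 items are the pigeons.
If every category held at most 13 items, the total would be at most 23 × 13 = 299, which is less than 322.
So some category holds at least ⌈322/23⌉ = 14 items.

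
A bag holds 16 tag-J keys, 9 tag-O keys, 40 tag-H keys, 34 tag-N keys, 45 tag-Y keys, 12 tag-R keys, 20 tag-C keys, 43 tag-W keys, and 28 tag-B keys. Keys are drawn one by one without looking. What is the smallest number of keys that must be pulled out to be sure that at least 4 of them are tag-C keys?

231

In the worst case for collecting tag-C keys, every non-tag-C key comes out first.
There are 16 + 9 + 40 + 34 + 45 + 12 + 43 + 28 = 227 non-tag-C keys altogether.
After those, each further key must be tag-C, so 227 + 4 = 231 draws guarantee 4 tag-C keys.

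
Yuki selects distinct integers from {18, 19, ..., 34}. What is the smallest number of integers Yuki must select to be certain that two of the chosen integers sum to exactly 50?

11

Group the elements by complementary pair {x, 50−x}: {18,32}, {19,31}, {20,30}, …, giving 7 two-element pairs, the single value 25 (it cannot pair with itself since the integers are distinct), and 2 integers whose partner 50−x falls outside [18,34].
Pigeonhole: treating each of those 10 groups as a pigeonhole, one can pick one integer per group — 10 integers — with no two summing to 50.
The 11th integer lands in an occupied pair, forcing a sum of 50.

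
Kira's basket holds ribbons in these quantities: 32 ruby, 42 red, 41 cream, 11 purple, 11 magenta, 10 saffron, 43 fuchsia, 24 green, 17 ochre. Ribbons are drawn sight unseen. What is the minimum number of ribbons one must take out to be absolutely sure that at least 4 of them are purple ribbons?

224

In the worst case for collecting purple ribbons, every non-purple ribbon comes out first.
There are 32 + 42 + 41 + 11 + 10 + 43 + 24 + 17 = 220 non-purple ribbons altogether.
After those, each further ribbon must be purple, so 220 + 4 = 224 draws guarantee 4 purple ribbons.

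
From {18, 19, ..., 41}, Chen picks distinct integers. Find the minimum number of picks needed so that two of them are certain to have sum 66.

17

Two chosen integers sum to 66 exactly when both halves of some pair {x, 66−x} with 25 ≤ x ≤ 66−x ≤ 41 are chosen — 8 such pairs.
The remaining 8 elements (those with no distinct partner in range) can never complete a 66-sum, so the worst case takes all of them and one from each pair: 8 + 8 = 16.
By the pigeonhole principle, the 17th integer has to be the second member of some pair, so 16 + 1 = 17.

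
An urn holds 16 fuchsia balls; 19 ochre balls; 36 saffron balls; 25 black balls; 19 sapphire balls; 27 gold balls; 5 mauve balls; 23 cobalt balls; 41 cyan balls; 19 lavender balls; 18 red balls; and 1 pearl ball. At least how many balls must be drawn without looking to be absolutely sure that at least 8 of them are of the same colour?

77

Put each drawn ball into a box by colour. The largest draw with every box below 8 takes min(count, 7) from each colour; colours with fewer than 7 contribute all they have.
Σ min(cᵢ, 7) = 7 + 7 + 7 + 7 + 7 + 7 + 5 + 7 + 7 + 7 + 7 + 1 = 76.
Draw number 76 + 1 = 77 must push one box to 8.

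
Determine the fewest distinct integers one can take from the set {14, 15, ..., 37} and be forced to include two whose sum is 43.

Group the elements by complementary pair {x, 43−x}: {14,29}, {15,28}, {16,27}, …, giving 8 two-element pairs and 8 integers whose partner 43−x falls outside [14,37].
Treating each of those 16 groups as a pigeonhole, one can pick one integer per group — 16 integers — with no two summing to 43.
The 17th integer lands in an occupied pair, forcing a sum of 43.

17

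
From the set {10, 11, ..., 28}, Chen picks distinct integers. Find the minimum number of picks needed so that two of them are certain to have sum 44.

Group the elements by complementary pair {x, 44−x}: {16,28}, {17,27}, {18,26}, …, giving 6 two-element pairs, the single value 22 (it cannot pair with itself since the integers are distinct), and 6 integers whose partner 44−x falls outside [10,28].
Pigeonhole: treating each of those 13 groups as a pigeonhole, one can pick one integer per group — 13 integers — with no two summing to 44.
The 14th integer lands in an occupied pair, forcing a sum of 44.

14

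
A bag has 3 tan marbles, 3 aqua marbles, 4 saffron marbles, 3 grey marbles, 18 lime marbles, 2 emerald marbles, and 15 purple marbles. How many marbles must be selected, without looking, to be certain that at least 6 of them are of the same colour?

Put each drawn marble into a box by colour. The largest draw with every box below 6 takes min(count, 5) from each colour; colours with fewer than 5 contribute all they have.
Σ min(cᵢ, 5) = 3 + 3 + 4 + 3 + 5 + 2 + 5 = 25.
Draw number 25 + 1 = 26 must push one box to 6.

26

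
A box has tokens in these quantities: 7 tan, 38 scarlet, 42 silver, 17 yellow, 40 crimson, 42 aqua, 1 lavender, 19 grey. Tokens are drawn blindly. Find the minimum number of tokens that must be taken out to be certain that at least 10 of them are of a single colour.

63

An adversary could hand out at most 9 tokens per colour (tan, lavender run out sooner): 7 + 9 + 9 + 9 + 9 + 9 + 1 + 9 = 62 tokens and still no colour has 10.
Pigeonhole: one more token lands in a colour already at 9, so 63 draws are enough and 62 are not.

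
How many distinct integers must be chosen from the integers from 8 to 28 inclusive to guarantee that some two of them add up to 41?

Two chosen integers sum to 41 exactly when both halves of some pair {x, 41−x} with 13 ≤ x ≤ 41−x ≤ 28 are chosen — 8 such pairs.
The remaining 5 elements (those with no distinct partner in range) can never complete a 41-sum, so the worst case takes all of them and one from each pair: 5 + 8 = 13.
Pigeonhole: the 14th integer has to be the second member of some pair, so 13 + 1 = 14.

14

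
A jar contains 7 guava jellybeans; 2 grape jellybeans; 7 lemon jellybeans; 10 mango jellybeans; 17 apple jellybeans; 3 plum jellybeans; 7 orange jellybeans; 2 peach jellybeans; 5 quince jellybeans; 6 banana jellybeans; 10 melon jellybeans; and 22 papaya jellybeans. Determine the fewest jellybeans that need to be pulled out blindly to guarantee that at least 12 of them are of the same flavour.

82

An adversary could hand out at most 11 jellybeans per flavour (10 flavours run out sooner): 7 + 2 + 7 + 10 + 11 + 3 + 7 + 2 + 5 + 6 + 10 + 11 = 81 jellybeans and still no flavour has 12.
By the pigeonhole principle, one more jellybean lands in a flavour already at 11, so 82 draws are enough and 81 are not.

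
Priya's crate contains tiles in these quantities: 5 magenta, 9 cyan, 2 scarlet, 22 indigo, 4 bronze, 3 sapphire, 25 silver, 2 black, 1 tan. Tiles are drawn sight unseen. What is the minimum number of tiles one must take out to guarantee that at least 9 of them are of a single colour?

42

Pigeonhole: the 9 colours are the holes; the tiles drawn are the pigeons.
To avoid 9 of any one colour, the worst case takes at most 8 of each colour, or every tile of a colour that has fewer than 8.
That gives 5 + 8 + 2 + 8 + 4 + 3 + 8 + 2 + 1 = 41 tiles with no colour reaching 9.
The next tile forces some colour to 9, so 41 + 1 = 42.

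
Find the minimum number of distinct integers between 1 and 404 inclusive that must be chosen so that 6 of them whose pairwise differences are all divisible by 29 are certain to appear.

146

Integers whose pairwise differences are multiples of 29 are exactly those sharing a remainder mod 29. By the pigeonhole principle, the 29 residue classes mod 29 are the pigeonholes.
With 145 integers one could put 5 in each residue class and have no class reach 6.
The 146th integer pushes some class to 6, so 29·5 + 1 = 146.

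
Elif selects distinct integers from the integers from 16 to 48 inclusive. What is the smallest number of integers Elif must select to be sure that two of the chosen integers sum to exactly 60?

A set avoiding the sum 60 can contain at most one of each pair {x, 60−x}, plus the 5 elements whose complement lies outside the range or equal to its own complement.
The integers 30, …, 48 (19 of them) are such a set: any two sum to at least 30+31 = 61 > 60.
By pigeonhole, any 20th integer completes one of the 14 pairs, so 20 choices force a sum of 60.

20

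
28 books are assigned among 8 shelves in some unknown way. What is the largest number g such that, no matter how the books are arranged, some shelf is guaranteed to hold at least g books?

The 8 shelves are the holes and the 28 books are the pigeons.
If every shelf held at most 3 books, the total would be at most 8 × 3 = 24, which is less than 28.
So some shelf holds at least ⌈28/8⌉ = 4 books.

4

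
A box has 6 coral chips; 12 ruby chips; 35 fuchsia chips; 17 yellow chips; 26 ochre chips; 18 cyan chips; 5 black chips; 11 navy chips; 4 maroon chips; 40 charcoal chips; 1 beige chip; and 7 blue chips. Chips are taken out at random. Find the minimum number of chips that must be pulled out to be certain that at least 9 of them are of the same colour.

An adversary could hand out at most 8 chips per colour (5 colours run out sooner): 6 + 8 + 8 + 8 + 8 + 8 + 5 + 8 + 4 + 8 + 1 + 7 = 79 chips and still no colour has 9.
One more chip lands in a colour already at 8, so 80 draws are enough and 79 are not.

80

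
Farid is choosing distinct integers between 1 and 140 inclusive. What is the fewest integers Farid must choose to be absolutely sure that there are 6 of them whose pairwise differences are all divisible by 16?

Integers whose pairwise differences are multiples of 16 are exactly those sharing a remainder mod 16. By pigeonhole, the 16 residue classes mod 16 are the pigeonholes.
With 80 integers one could put 5 in each residue class and have no class reach 6.
The 81st integer pushes some class to 6, so 16·5 + 1 = 81.

81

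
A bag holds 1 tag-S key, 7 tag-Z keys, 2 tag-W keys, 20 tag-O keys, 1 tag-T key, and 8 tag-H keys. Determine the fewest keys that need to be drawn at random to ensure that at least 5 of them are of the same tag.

The 6 tags are the holes; the keys drawn are the pigeons.
To avoid 5 of any one tag, the worst case takes at most 4 of each tag, or every key of a tag that has fewer than 4.
That gives 1 + 4 + 2 + 4 + 1 + 4 = 16 keys with no tag reaching 5.
The next key forces some tag to 5, so 16 + 1 = 17.

17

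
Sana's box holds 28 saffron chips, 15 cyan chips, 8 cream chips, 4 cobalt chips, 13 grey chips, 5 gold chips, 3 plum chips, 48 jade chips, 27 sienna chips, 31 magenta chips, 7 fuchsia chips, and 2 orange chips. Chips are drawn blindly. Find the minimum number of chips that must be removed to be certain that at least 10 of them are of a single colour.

84

By pigeonhole, the 12 colours are the holes; the chips drawn are the pigeons.
To avoid 10 of any one colour, the worst case takes at most 9 of each colour, or every chip of a colour that has fewer than 9.
That gives 9 + 9 + 8 + 4 + 9 + 5 + 3 + 9 + 9 + 9 + 7 + 2 = 83 chips with no colour reaching 10.
The next chip forces some colour to 10, so 83 + 1 = 84.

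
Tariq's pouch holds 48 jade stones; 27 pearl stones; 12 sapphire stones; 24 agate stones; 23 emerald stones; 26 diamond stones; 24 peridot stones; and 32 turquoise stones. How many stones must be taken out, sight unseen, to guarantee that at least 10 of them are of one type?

Put each drawn stone into a box by type. The largest draw with every box below 10 takes min(count, 9) from each type.
Σ min(cᵢ, 9) = 9 + 9 + 9 + 9 + 9 + 9 + 9 + 9 = 72.
Draw number 72 + 1 = 73 must push one box to 10.

73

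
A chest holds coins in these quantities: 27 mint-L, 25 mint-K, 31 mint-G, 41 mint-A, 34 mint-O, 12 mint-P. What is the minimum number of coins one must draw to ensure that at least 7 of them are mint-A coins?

136

In the worst case for collecting mint-A coins, every non-mint-A coin comes out first.
There are 27 + 25 + 31 + 34 + 12 = 129 non-mint-A coins altogether.
After those, each further coin must be mint-A, so 129 + 7 = 136 draws guarantee 7 mint-A coins.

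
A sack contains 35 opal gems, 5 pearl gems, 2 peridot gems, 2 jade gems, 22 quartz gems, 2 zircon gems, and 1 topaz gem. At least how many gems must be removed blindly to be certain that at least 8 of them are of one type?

The 7 types are the holes; the gems drawn are the pigeons.
To avoid 8 of any one type, the worst case takes at most 7 of each type, or every gem of a type that has fewer than 7.
That gives 7 + 5 + 2 + 2 + 7 + 2 + 1 = 26 gems with no type reaching 8.
The next gem forces some type to 8, so 26 + 1 = 27.

27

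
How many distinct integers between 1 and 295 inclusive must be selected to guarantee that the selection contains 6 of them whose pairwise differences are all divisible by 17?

Integers whose pairwise differences are multiples of 17 are exactly those sharing a remainder mod 17. By the pigeonhole principle, the 17 residue classes mod 17 are the pigeonholes.
With 85 integers one could put 5 in each residue class and have no class reach 6.
The 86th integer pushes some class to 6, so 17·5 + 1 = 86.

86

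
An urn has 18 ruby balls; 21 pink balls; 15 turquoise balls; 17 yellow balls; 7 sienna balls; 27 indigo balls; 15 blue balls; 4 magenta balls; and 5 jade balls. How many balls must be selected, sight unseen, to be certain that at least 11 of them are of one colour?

77

An adversary could hand out at most 10 balls per colour (sienna, magenta, jade run out sooner): 10 + 10 + 10 + 10 + 7 + 10 + 10 + 4 + 5 = 76 balls and still no colour has 11.
Pigeonhole: one more ball lands in a colour already at 10, so 77 draws are enough and 76 are not.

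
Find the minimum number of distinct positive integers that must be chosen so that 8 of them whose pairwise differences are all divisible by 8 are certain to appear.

57

Integers whose pairwise differences are multiples of 8 are exactly those sharing a remainder mod 8. The 8 residue classes mod 8 are the pigeonholes.
With 56 integers one could put 7 in each residue class and have no class reach 8.
The 57th integer pushes some class to 8, so 8·7 + 1 = 57.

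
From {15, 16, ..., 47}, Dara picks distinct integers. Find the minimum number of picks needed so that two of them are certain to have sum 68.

21

A set avoiding the sum 68 can contain at most one of each pair {x, 68−x}, plus the 7 elements whose complement lies outside the range or equal to its own complement.
The integers 15, …, 34 (20 of them) are such a set: any two sum to at least 15+16 = 31 and at most 33+34 = 67 < 68.
Any 21st integer completes one of the 13 pairs, so 21 choices force a sum of 68.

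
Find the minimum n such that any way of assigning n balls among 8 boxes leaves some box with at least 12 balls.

With 88 balls one could put exactly 11 in each of the 8 boxes, and no box would reach 12.
Pigeonhole: one more ball must land in a box that already has 11, giving it 12.
So 8 × 11 + 1 = 89 balls are required.

89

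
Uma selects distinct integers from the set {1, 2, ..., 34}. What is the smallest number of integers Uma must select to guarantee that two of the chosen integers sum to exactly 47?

Two chosen integers sum to 47 exactly when both halves of some pair {x, 47−x} with 13 ≤ x ≤ 47−x ≤ 34 are chosen — 11 such pairs.
The remaining 12 elements (those with no distinct partner in range) can never complete a 47-sum, so the worst case takes all of them and one from each pair: 12 + 11 = 23.
By the pigeonhole principle, the 24th integer has to be the second member of some pair, so 23 + 1 = 24.

24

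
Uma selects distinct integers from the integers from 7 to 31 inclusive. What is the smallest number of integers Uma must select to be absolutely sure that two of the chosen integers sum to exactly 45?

Group the elements by complementary pair {x, 45−x}: {14,31}, {15,30}, {16,29}, …, giving 9 two-element pairs and 7 integers whose partner 45−x falls outside [7,31].
Pigeonhole: treating each of those 16 groups as a pigeonhole, one can pick one integer per group — 16 integers — with no two summing to 45.
The 17th integer lands in an occupied pair, forcing a sum of 45.

17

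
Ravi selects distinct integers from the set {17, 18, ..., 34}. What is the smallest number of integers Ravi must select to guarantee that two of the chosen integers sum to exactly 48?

Group the elements by complementary pair {x, 48−x}: {17,31}, {18,30}, {19,29}, …, giving 7 two-element pairs, the single value 24 (it cannot pair with itself since the integers are distinct), and 3 integers whose partner 48−x falls outside [17,34].
By pigeonhole, treating each of those 11 groups as a pigeonhole, one can pick one integer per group — 11 integers — with no two summing to 48.
The 12th integer lands in an occupied pair, forcing a sum of 48.

12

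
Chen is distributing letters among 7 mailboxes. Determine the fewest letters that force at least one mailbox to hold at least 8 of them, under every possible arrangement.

50

With 49 letters one could put exactly 7 in each of the 7 mailboxes, and no mailbox would reach 8.
One more letter must land in a mailbox that already has 7, giving it 8.
So 7 × 7 + 1 = 50 letters are required.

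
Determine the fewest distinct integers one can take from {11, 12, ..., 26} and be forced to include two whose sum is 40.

Group the elements by complementary pair {x, 40−x}: {14,26}, {15,25}, {16,24}, …, giving 6 two-element pairs, the single value 20 (it cannot pair with itself since the integers are distinct), and 3 integers whose partner 40−x falls outside [11,26].
Treating each of those 10 groups as a pigeonhole, one can pick one integer per group — 10 integers — with no two summing to 40.
The 11th integer lands in an occupied pair, forcing a sum of 40.

11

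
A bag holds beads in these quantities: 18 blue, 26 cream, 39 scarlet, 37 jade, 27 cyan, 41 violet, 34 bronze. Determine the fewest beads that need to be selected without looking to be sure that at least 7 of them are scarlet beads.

In the worst case for collecting scarlet beads, every non-scarlet bead comes out first.
There are 18 + 26 + 37 + 27 + 41 + 34 = 183 non-scarlet beads altogether.
After those, each further bead must be scarlet, so 183 + 7 = 190 draws guarantee 7 scarlet beads.

190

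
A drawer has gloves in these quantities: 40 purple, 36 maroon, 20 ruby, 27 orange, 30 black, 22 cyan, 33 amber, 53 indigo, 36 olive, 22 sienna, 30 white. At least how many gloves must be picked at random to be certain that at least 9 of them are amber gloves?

325

In the worst case for collecting amber gloves, every non-amber glove comes out first.
There are 40 + 36 + 20 + 27 + 30 + 22 + 53 + 36 + 22 + 30 = 316 non-amber gloves altogether.
After those, each further glove must be amber, so 316 + 9 = 325 draws guarantee 9 amber gloves.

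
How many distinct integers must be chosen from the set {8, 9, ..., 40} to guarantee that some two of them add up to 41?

21

Group the elements by complementary pair {x, 41−x}: {8,33}, {9,32}, {10,31}, …, giving 13 two-element pairs and 7 integers whose partner 41−x falls outside [8,40].
Pigeonhole: treating each of those 20 groups as a pigeonhole, one can pick one integer per group — 20 integers — with no two summing to 41.
The 21st integer lands in an occupied pair, forcing a sum of 41.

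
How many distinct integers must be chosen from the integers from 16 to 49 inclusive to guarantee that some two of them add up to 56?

A set avoiding the sum 56 can contain at most one of each pair {x, 56−x}, plus the 10 elements whose complement lies outside the range or equal to its own complement.
The integers 28, …, 49 (22 of them) are such a set: any two sum to at least 28+29 = 57 > 56.
Pigeonhole: any 23rd integer completes one of the 12 pairs, so 23 choices force a sum of 56.

23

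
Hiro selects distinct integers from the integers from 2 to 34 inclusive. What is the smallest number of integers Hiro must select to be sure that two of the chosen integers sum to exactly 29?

Two chosen integers sum to 29 exactly when both halves of some pair {x, 29−x} with 2 ≤ x ≤ 29−x ≤ 27 are chosen — 13 such pairs.
The remaining 7 elements (those with no distinct partner in range) can never complete a 29-sum, so the worst case takes all of them and one from each pair: 7 + 13 = 20.
The 21st integer has to be the second member of some pair, so 20 + 1 = 21.

21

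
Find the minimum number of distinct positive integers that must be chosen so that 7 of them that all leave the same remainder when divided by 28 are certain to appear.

169

By pigeonhole, the 28 residue classes mod 28 are the pigeonholes.
With 168 integers one could put 6 in each residue class and have no class reach 7.
The 169th integer pushes some class to 7, so 28·6 + 1 = 169.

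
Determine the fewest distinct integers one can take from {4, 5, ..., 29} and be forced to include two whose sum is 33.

Group the elements by complementary pair {x, 33−x}: {4,29}, {5,28}, {6,27}, …, giving 13 two-element pairs.
Treating each of those 13 groups as a pigeonhole, one can pick one integer per group — 13 integers — with no two summing to 33.
The 14th integer lands in an occupied pair, forcing a sum of 33.

14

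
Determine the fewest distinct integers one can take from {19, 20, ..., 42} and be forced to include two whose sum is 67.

Two chosen integers sum to 67 exactly when both halves of some pair {x, 67−x} with 25 ≤ x ≤ 67−x ≤ 42 are chosen — 9 such pairs.
The remaining 6 elements (those with no distinct partner in range) can never complete a 67-sum, so the worst case takes all of them and one from each pair: 6 + 9 = 15.
By pigeonhole, the 16th integer has to be the second member of some pair, so 15 + 1 = 16.

16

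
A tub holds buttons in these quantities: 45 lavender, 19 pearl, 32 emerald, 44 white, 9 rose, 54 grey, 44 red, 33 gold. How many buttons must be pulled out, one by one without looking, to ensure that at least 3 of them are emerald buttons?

In the worst case for collecting emerald buttons, every non-emerald button comes out first.
There are 45 + 19 + 44 + 9 + 54 + 44 + 33 = 248 non-emerald buttons altogether.
After those, each further button must be emerald, so 248 + 3 = 251 draws guarantee 3 emerald buttons.

251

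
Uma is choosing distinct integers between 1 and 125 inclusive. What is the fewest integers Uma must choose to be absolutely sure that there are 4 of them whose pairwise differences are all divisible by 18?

55

Integers whose pairwise differences are multiples of 18 are exactly those sharing a remainder mod 18. By pigeonhole, the 18 residue classes mod 18 are the pigeonholes.
With 54 integers one could put 3 in each residue class and have no class reach 4.
The 55th integer pushes some class to 4, so 18·3 + 1 = 55.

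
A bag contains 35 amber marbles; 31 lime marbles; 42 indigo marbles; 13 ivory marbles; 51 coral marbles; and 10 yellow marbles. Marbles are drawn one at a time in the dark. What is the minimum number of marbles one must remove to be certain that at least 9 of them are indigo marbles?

In the worst case for collecting indigo marbles, every non-indigo marble comes out first.
There are 35 + 31 + 13 + 51 + 10 = 140 non-indigo marbles altogether.
After those, each further marble must be indigo, so 140 + 9 = 149 draws guarantee 9 indigo marbles.

149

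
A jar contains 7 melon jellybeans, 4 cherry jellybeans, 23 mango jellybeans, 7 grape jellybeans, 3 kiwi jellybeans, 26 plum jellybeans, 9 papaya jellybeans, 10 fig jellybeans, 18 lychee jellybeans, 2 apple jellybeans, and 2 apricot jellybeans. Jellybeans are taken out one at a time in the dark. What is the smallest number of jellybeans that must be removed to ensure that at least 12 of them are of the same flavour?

An adversary could hand out at most 11 jellybeans per flavour (8 flavours run out sooner): 7 + 4 + 11 + 7 + 3 + 11 + 9 + 10 + 11 + 2 + 2 = 77 jellybeans and still no flavour has 12.
By pigeonhole, one more jellybean lands in a flavour already at 11, so 78 draws are enough and 77 are not.

78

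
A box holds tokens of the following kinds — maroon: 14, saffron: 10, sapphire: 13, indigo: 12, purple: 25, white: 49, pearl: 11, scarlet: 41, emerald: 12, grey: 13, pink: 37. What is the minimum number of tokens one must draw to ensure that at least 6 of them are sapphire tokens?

In the worst case for collecting sapphire tokens, every non-sapphire token comes out first.
There are 14 + 10 + 12 + 25 + 49 + 11 + 41 + 12 + 13 + 37 = 224 non-sapphire tokens altogether.
After those, each further token must be sapphire, so 224 + 6 = 230 draws guarantee 6 sapphire tokens.

230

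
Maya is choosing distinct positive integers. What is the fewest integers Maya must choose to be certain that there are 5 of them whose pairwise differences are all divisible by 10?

41

Integers whose pairwise differences are multiples of 10 are exactly those sharing a remainder mod 10. The 10 residue classes mod 10 are the pigeonholes.
With 40 integers one could put 4 in each residue class and have no class reach 5.
The 41st integer pushes some class to 5, so 10·4 + 1 = 41.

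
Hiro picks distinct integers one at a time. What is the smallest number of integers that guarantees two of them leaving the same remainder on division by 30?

31

The 30 residue classes mod 30 are the pigeonholes.
With 30 integers one could put 1 in each residue class and have no class reach 2.
The 31st integer pushes some class to 2, so 30·1 + 1 = 31.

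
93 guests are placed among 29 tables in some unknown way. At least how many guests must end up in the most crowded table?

4

The 29 tables are the holes and the 93 guests are the pigeons.
If every table held at most 3 guests, the total would be at most 29 × 3 = 87, which is less than 93.
So some table holds at least ⌈93/29⌉ = 4 guests.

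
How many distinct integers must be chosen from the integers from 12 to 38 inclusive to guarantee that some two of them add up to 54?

Group the elements by complementary pair {x, 54−x}: {16,38}, {17,37}, {18,36}, …, giving 11 two-element pairs; the single value 27 (it cannot pair with itself since the integers are distinct); and 4 integers whose partner 54−x falls outside [12,38].
Treating each of those 16 groups as a pigeonhole, one can pick one integer per group — 16 integers — with no two summing to 54.
The 17th integer lands in an occupied pair, forcing a sum of 54.

17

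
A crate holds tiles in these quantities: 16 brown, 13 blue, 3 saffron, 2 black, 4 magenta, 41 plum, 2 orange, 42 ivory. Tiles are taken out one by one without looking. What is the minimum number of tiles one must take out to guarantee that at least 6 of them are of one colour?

32

By pigeonhole, put each drawn tile into a box by colour. The largest draw with every box below 6 takes min(count, 5) from each colour; colours with fewer than 5 contribute all they have.
Σ min(cᵢ, 5) = 5 + 5 + 3 + 2 + 4 + 5 + 2 + 5 = 31.
Draw number 31 + 1 = 32 must push one box to 6.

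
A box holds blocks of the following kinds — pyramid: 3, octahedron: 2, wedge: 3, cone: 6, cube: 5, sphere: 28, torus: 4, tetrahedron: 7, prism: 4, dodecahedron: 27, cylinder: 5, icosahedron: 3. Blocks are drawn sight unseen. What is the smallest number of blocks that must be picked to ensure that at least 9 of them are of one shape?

The 12 shapes are the holes; the blocks drawn are the pigeons.
To avoid 9 of any one shape, the worst case takes at most 8 of each shape, or every block of a shape that has fewer than 8.
That gives 3 + 2 + 3 + 6 + 5 + 8 + 4 + 7 + 4 + 8 + 5 + 3 = 58 blocks with no shape reaching 9.
The next block forces some shape to 9, so 58 + 1 = 59.

59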